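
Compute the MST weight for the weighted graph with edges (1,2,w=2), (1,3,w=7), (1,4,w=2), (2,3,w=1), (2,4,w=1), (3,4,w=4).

Apply Kruskal's algorithm (sort edges by weight, add if no cycle):

Sorted edges by weight:
  (2,4) w=1
  (2,3) w=1
  (1,4) w=2
  (1,2) w=2
  (3,4) w=4
  (1,3) w=7

Add edge (2,4) w=1 -- no cycle. Running total: 1
Add edge (2,3) w=1 -- no cycle. Running total: 2
Add edge (1,4) w=2 -- no cycle. Running total: 4

MST edges: (2,4,w=1), (2,3,w=1), (1,4,w=2)
Total MST weight: 1 + 1 + 2 = 4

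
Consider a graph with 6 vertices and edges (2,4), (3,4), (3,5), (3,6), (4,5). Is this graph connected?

Step 1: Build adjacency list from edges:
  1: (none)
  2: 4
  3: 4, 5, 6
  4: 2, 3, 5
  5: 3, 4
  6: 3

Step 2: Run BFS/DFS from vertex 1:
  Visited: {1}
  Reached 1 of 6 vertices

Step 3: Only 1 of 6 vertices reached. Graph is disconnected.
Connected components: {1}, {2, 3, 4, 5, 6}
Answer: No, the graph is not connected (2 components).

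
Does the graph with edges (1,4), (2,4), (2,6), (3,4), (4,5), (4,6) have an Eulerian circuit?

Step 1: Find the degree of each vertex:
  deg(1) = 1
  deg(2) = 2
  deg(3) = 1
  deg(4) = 5
  deg(5) = 1
  deg(6) = 2

Step 2: Count vertices with odd degree:
  Odd-degree vertices: 1, 3, 4, 5 (4 total)

Step 3: Apply Euler's theorem:
  - Eulerian circuit exists iff graph is connected and all vertices have even degree
  - Eulerian path exists iff graph is connected and has 0 or 2 odd-degree vertices

Graph has 4 odd-degree vertices (need 0 or 2).
Neither Eulerian path nor Eulerian circuit exists.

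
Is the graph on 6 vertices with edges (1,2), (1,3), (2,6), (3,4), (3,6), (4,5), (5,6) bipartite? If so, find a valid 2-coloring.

Step 1: Attempt 2-coloring using BFS:
  Start at vertex 1, assign color 0
  Color vertex 2 with color 1 (neighbor of 1)
  Color vertex 3 with color 1 (neighbor of 1)
  Color vertex 6 with color 0 (neighbor of 2)
  Color vertex 4 with color 0 (neighbor of 3)
  Color vertex 5 with color 1 (neighbor of 6)

Step 2: 2-coloring succeeded. No conflicts found.
  Set A (color 0): {1, 4, 6}
  Set B (color 1): {2, 3, 5}

The graph is bipartite with partition {1, 4, 6}, {2, 3, 5}.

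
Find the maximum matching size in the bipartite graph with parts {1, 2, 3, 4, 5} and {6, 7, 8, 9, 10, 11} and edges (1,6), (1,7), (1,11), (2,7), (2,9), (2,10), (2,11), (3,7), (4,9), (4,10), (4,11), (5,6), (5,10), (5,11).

Step 1: List the neighbors of each left vertex:
  1: 6, 7, 11
  2: 7, 9, 10, 11
  3: 7
  4: 9, 10, 11
  5: 6, 10, 11

Step 2: Greedily match left vertices, then look for augmenting paths:
  Match 1 -- 6
  Match 2 -- 11
  Match 3 -- 7
  Match 4 -- 9
  Match 5 -- 10
  No augmenting path remains.

Step 3: Verify this is maximum:
  Matching size 5 = min(|L|, |R|) = min(5, 6), which is an upper bound, so this matching is maximum.

Maximum matching: {(1,6), (2,11), (3,7), (4,9), (5,10)}
Size: 5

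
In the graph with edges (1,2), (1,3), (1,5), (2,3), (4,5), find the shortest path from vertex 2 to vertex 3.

Step 1: Build adjacency list:
  1: 2, 3, 5
  2: 1, 3
  3: 1, 2
  4: 5
  5: 1, 4

Step 2: BFS from vertex 2 to find shortest path to 3:
  vertex 1 reached at distance 1
  vertex 3 reached at distance 1

Step 3: Shortest path: 2 -> 3
Path length: 1 edge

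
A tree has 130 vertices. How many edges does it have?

A tree on n vertices always has exactly n - 1 edges.
For n = 130: edges = 130 - 1 = 129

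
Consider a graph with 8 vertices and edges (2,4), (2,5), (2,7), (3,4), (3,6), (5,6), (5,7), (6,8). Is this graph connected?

Step 1: Build adjacency list from edges:
  1: (none)
  2: 4, 5, 7
  3: 4, 6
  4: 2, 3
  5: 2, 6, 7
  6: 3, 5, 8
  7: 2, 5
  8: 6

Step 2: Run BFS/DFS from vertex 1:
  Visited: {1}
  Reached 1 of 8 vertices

Step 3: Only 1 of 8 vertices reached. Graph is disconnected.
Connected components: {1}, {2, 3, 4, 5, 6, 7, 8}
Answer: No, the graph is not connected (2 components).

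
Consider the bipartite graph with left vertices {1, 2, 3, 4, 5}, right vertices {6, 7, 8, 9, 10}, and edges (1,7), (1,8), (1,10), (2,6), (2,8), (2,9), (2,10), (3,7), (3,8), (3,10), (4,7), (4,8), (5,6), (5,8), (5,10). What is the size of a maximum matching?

Step 1: List the neighbors of each left vertex:
  1: 7, 8, 10
  2: 6, 8, 9, 10
  3: 7, 8, 10
  4: 7, 8
  5: 6, 8, 10

Step 2: Greedily match left vertices, then look for augmenting paths:
  Match 1 -- 10
  Match 2 -- 9
  Match 3 -- 8
  Match 4 -- 7
  Match 5 -- 6
  No augmenting path remains.

Step 3: Verify this is maximum:
  Matching size 5 = min(|L|, |R|) = min(5, 5), which is an upper bound, so this matching is maximum.

Maximum matching: {(1,10), (2,9), (3,8), (4,7), (5,6)}
Size: 5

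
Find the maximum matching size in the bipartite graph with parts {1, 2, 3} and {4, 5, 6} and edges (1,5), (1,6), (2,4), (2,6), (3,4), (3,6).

Step 1: List the neighbors of each left vertex:
  1: 5, 6
  2: 4, 6
  3: 4, 6

Step 2: Greedily match left vertices, then look for augmenting paths:
  Match 1 -- 5
  Match 2 -- 4
  Match 3 -- 6
  No augmenting path remains.

Step 3: Verify this is maximum:
  Matching size 3 = min(|L|, |R|) = min(3, 3), which is an upper bound, so this matching is maximum.

Maximum matching: {(1,5), (2,4), (3,6)}
Size: 3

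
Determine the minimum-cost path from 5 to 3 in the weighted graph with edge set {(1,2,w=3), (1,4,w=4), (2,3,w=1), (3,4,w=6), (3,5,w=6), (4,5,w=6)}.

Step 1: Build adjacency list with weights:
  1: 2(w=3), 4(w=4)
  2: 1(w=3), 3(w=1)
  3: 2(w=1), 4(w=6), 5(w=6)
  4: 1(w=4), 3(w=6), 5(w=6)
  5: 3(w=6), 4(w=6)

Step 2: Apply Dijkstra's algorithm from vertex 5:
  Visit vertex 5 (distance=0)
    Update dist[3] = 6
    Update dist[4] = 6
  Visit vertex 3 (distance=6)
    Update dist[2] = 7

Step 3: Shortest path: 5 -> 3
Total weight: 6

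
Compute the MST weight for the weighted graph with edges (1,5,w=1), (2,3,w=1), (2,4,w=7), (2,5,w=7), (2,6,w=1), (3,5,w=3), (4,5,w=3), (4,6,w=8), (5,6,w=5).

Apply Kruskal's algorithm (sort edges by weight, add if no cycle):

Sorted edges by weight:
  (1,5) w=1
  (2,3) w=1
  (2,6) w=1
  (3,5) w=3
  (4,5) w=3
  (5,6) w=5
  (2,5) w=7
  (2,4) w=7
  (4,6) w=8

Add edge (1,5) w=1 -- no cycle. Running total: 1
Add edge (2,3) w=1 -- no cycle. Running total: 2
Add edge (2,6) w=1 -- no cycle. Running total: 3
Add edge (3,5) w=3 -- no cycle. Running total: 6
Add edge (4,5) w=3 -- no cycle. Running total: 9

MST edges: (1,5,w=1), (2,3,w=1), (2,6,w=1), (3,5,w=3), (4,5,w=3)
Total MST weight: 1 + 1 + 1 + 3 + 3 = 9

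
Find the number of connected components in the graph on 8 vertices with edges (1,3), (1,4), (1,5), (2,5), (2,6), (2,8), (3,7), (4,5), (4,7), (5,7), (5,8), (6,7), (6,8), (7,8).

Step 1: Build adjacency list from edges:
  1: 3, 4, 5
  2: 5, 6, 8
  3: 1, 7
  4: 1, 5, 7
  5: 1, 2, 4, 7, 8
  6: 2, 7, 8
  7: 3, 4, 5, 6, 8
  8: 2, 5, 6, 7

Step 2: Run BFS/DFS from vertex 1:
  Visited: {1, 3, 4, 5, 7, 2, 8, 6}
  Reached 8 of 8 vertices

Step 3: All 8 vertices reached from vertex 1, so the graph is connected.
Number of connected components: 1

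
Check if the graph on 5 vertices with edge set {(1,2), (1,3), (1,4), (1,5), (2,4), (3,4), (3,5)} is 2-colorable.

Step 1: Attempt 2-coloring using BFS:
  Start at vertex 1, assign color 0
  Color vertex 2 with color 1 (neighbor of 1)
  Color vertex 3 with color 1 (neighbor of 1)
  Color vertex 4 with color 1 (neighbor of 1)
  Color vertex 5 with color 1 (neighbor of 1)

Step 2: Conflict found! Vertices 2 and 4 are adjacent but have the same color.
This means the graph contains an odd cycle.

The graph is NOT bipartite.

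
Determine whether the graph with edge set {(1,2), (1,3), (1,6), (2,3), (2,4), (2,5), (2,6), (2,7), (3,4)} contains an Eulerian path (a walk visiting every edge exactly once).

Step 1: Find the degree of each vertex:
  deg(1) = 3
  deg(2) = 6
  deg(3) = 3
  deg(4) = 2
  deg(5) = 1
  deg(6) = 2
  deg(7) = 1

Step 2: Count vertices with odd degree:
  Odd-degree vertices: 1, 3, 5, 7 (4 total)

Step 3: Apply Euler's theorem:
  - Eulerian circuit exists iff graph is connected and all vertices have even degree
  - Eulerian path exists iff graph is connected and has 0 or 2 odd-degree vertices

Graph has 4 odd-degree vertices (need 0 or 2).
Neither Eulerian path nor Eulerian circuit exists.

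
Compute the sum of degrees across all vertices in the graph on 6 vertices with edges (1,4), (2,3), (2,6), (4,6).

Step 1: Count edges incident to each vertex:
  deg(1) = 1 (neighbors: 4)
  deg(2) = 2 (neighbors: 3, 6)
  deg(3) = 1 (neighbors: 2)
  deg(4) = 2 (neighbors: 1, 6)
  deg(5) = 0 (neighbors: none)
  deg(6) = 2 (neighbors: 2, 4)

Step 2: Sum all degrees:
  1 + 2 + 1 + 2 + 0 + 2 = 8

Verification: sum of degrees = 2 * |E| = 2 * 4 = 8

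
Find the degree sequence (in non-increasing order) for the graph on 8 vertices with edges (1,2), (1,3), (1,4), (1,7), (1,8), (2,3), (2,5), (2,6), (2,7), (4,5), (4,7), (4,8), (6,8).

Step 1: Count edges incident to each vertex:
  deg(1) = 5 (neighbors: 2, 3, 4, 7, 8)
  deg(2) = 5 (neighbors: 1, 3, 5, 6, 7)
  deg(3) = 2 (neighbors: 1, 2)
  deg(4) = 4 (neighbors: 1, 5, 7, 8)
  deg(5) = 2 (neighbors: 2, 4)
  deg(6) = 2 (neighbors: 2, 8)
  deg(7) = 3 (neighbors: 1, 2, 4)
  deg(8) = 3 (neighbors: 1, 4, 6)

Step 2: Sort degrees in non-increasing order:
  Degrees: [5, 5, 2, 4, 2, 2, 3, 3] -> sorted: [5, 5, 4, 3, 3, 2, 2, 2]

Degree sequence: [5, 5, 4, 3, 3, 2, 2, 2]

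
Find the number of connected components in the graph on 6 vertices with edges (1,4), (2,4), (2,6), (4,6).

Step 1: Build adjacency list from edges:
  1: 4
  2: 4, 6
  3: (none)
  4: 1, 2, 6
  5: (none)
  6: 2, 4

Step 2: Run BFS/DFS from vertex 1:
  Visited: {1, 4, 2, 6}
  Reached 4 of 6 vertices

Step 3: Only 4 of 6 vertices reached. Graph is disconnected.
Connected components: {1, 2, 4, 6}, {3}, {5}
Number of connected components: 3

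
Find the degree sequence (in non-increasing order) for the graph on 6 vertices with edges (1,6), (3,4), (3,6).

Step 1: Count edges incident to each vertex:
  deg(1) = 1 (neighbors: 6)
  deg(2) = 0 (neighbors: none)
  deg(3) = 2 (neighbors: 4, 6)
  deg(4) = 1 (neighbors: 3)
  deg(5) = 0 (neighbors: none)
  deg(6) = 2 (neighbors: 1, 3)

Step 2: Sort degrees in non-increasing order:
  Degrees: [1, 0, 2, 1, 0, 2] -> sorted: [2, 2, 1, 1, 0, 0]

Degree sequence: [2, 2, 1, 1, 0, 0]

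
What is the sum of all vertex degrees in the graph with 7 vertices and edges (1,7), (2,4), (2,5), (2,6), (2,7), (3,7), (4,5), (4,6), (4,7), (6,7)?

Step 1: Count edges incident to each vertex:
  deg(1) = 1 (neighbors: 7)
  deg(2) = 4 (neighbors: 4, 5, 6, 7)
  deg(3) = 1 (neighbors: 7)
  deg(4) = 4 (neighbors: 2, 5, 6, 7)
  deg(5) = 2 (neighbors: 2, 4)
  deg(6) = 3 (neighbors: 2, 4, 7)
  deg(7) = 5 (neighbors: 1, 2, 3, 4, 6)

Step 2: Sum all degrees:
  1 + 4 + 1 + 4 + 2 + 3 + 5 = 20

Verification: sum of degrees = 2 * |E| = 2 * 10 = 20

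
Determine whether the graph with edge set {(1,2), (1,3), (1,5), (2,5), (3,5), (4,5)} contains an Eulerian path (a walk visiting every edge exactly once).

Step 1: Find the degree of each vertex:
  deg(1) = 3
  deg(2) = 2
  deg(3) = 2
  deg(4) = 1
  deg(5) = 4

Step 2: Count vertices with odd degree:
  Odd-degree vertices: 1, 4 (2 total)

Step 3: Apply Euler's theorem:
  - Eulerian circuit exists iff graph is connected and all vertices have even degree
  - Eulerian path exists iff graph is connected and has 0 or 2 odd-degree vertices

Graph is connected with exactly 2 odd-degree vertices (1, 4).
Eulerian path exists (starting and ending at the odd-degree vertices), but no Eulerian circuit.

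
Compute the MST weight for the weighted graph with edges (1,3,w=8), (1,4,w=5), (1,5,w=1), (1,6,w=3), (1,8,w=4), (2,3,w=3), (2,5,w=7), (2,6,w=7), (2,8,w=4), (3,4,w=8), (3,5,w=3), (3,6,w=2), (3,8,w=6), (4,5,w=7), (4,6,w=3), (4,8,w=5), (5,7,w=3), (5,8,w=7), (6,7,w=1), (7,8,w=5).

Apply Kruskal's algorithm (sort edges by weight, add if no cycle):

Sorted edges by weight:
  (1,5) w=1
  (6,7) w=1
  (3,6) w=2
  (1,6) w=3
  (2,3) w=3
  (3,5) w=3
  (4,6) w=3
  (5,7) w=3
  (1,8) w=4
  (2,8) w=4
  (1,4) w=5
  (4,8) w=5
  (7,8) w=5
  (3,8) w=6
  (2,5) w=7
  (2,6) w=7
  (4,5) w=7
  (5,8) w=7
  (1,3) w=8
  (3,4) w=8

Add edge (1,5) w=1 -- no cycle. Running total: 1
Add edge (6,7) w=1 -- no cycle. Running total: 2
Add edge (3,6) w=2 -- no cycle. Running total: 4
Add edge (1,6) w=3 -- no cycle. Running total: 7
Add edge (2,3) w=3 -- no cycle. Running total: 10
Skip edge (3,5) w=3 -- would create cycle
Add edge (4,6) w=3 -- no cycle. Running total: 13
Skip edge (5,7) w=3 -- would create cycle
Add edge (1,8) w=4 -- no cycle. Running total: 17

MST edges: (1,5,w=1), (6,7,w=1), (3,6,w=2), (1,6,w=3), (2,3,w=3), (4,6,w=3), (1,8,w=4)
Total MST weight: 1 + 1 + 2 + 3 + 3 + 3 + 4 = 17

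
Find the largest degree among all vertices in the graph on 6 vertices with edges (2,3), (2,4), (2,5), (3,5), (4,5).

Step 1: Count edges incident to each vertex:
  deg(1) = 0 (neighbors: none)
  deg(2) = 3 (neighbors: 3, 4, 5)
  deg(3) = 2 (neighbors: 2, 5)
  deg(4) = 2 (neighbors: 2, 5)
  deg(5) = 3 (neighbors: 2, 3, 4)
  deg(6) = 0 (neighbors: none)

Step 2: Find maximum:
  max(0, 3, 2, 2, 3, 0) = 3 (vertex 2)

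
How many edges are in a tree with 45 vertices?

A tree on n vertices always has exactly n - 1 edges.
For n = 45: edges = 45 - 1 = 44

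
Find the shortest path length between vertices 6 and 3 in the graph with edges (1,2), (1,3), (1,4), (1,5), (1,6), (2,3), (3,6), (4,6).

Step 1: Build adjacency list:
  1: 2, 3, 4, 5, 6
  2: 1, 3
  3: 1, 2, 6
  4: 1, 6
  5: 1
  6: 1, 3, 4

Step 2: BFS from vertex 6 to find shortest path to 3:
  vertex 1 reached at distance 1
  vertex 3 reached at distance 1

Step 3: Shortest path: 6 -> 3
Path length: 1 edge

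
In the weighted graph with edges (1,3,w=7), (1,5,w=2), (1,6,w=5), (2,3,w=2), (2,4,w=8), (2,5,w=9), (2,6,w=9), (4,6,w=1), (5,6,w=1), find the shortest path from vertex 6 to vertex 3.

Step 1: Build adjacency list with weights:
  1: 3(w=7), 5(w=2), 6(w=5)
  2: 3(w=2), 4(w=8), 5(w=9), 6(w=9)
  3: 1(w=7), 2(w=2)
  4: 2(w=8), 6(w=1)
  5: 1(w=2), 2(w=9), 6(w=1)
  6: 1(w=5), 2(w=9), 4(w=1), 5(w=1)

Step 2: Apply Dijkstra's algorithm from vertex 6:
  Visit vertex 6 (distance=0)
    Update dist[1] = 5
    Update dist[2] = 9
    Update dist[4] = 1
    Update dist[5] = 1
  Visit vertex 4 (distance=1)
  Visit vertex 5 (distance=1)
    Update dist[1] = 3
  Visit vertex 1 (distance=3)
    Update dist[3] = 10
  Visit vertex 2 (distance=9)
  Visit vertex 3 (distance=10)

Step 3: Shortest path: 6 -> 5 -> 1 -> 3
Total weight: 1 + 2 + 7 = 10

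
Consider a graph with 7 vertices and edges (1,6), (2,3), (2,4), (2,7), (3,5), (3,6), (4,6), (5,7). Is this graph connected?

Step 1: Build adjacency list from edges:
  1: 6
  2: 3, 4, 7
  3: 2, 5, 6
  4: 2, 6
  5: 3, 7
  6: 1, 3, 4
  7: 2, 5

Step 2: Run BFS/DFS from vertex 1:
  Visited: {1, 6, 3, 4, 2, 5, 7}
  Reached 7 of 7 vertices

Step 3: All 7 vertices reached from vertex 1, so the graph is connected.
Answer: Yes, the graph is connected.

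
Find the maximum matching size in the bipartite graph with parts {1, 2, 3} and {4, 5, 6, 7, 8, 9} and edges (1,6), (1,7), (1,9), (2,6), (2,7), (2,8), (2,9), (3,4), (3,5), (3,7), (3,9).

Step 1: List the neighbors of each left vertex:
  1: 6, 7, 9
  2: 6, 7, 8, 9
  3: 4, 5, 7, 9

Step 2: Greedily match left vertices, then look for augmenting paths:
  Match 1 -- 6
  Match 2 -- 7
  Match 3 -- 4
  No augmenting path remains.

Step 3: Verify this is maximum:
  Matching size 3 = min(|L|, |R|) = min(3, 6), which is an upper bound, so this matching is maximum.

Maximum matching: {(1,6), (2,7), (3,4)}
Size: 3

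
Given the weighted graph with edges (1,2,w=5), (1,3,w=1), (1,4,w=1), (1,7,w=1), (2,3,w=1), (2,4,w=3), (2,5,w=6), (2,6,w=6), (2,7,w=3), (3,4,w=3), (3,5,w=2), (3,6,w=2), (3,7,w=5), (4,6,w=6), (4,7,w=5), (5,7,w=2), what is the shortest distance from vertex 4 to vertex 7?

Step 1: Build adjacency list with weights:
  1: 2(w=5), 3(w=1), 4(w=1), 7(w=1)
  2: 1(w=5), 3(w=1), 4(w=3), 5(w=6), 6(w=6), 7(w=3)
  3: 1(w=1), 2(w=1), 4(w=3), 5(w=2), 6(w=2), 7(w=5)
  4: 1(w=1), 2(w=3), 3(w=3), 6(w=6), 7(w=5)
  5: 2(w=6), 3(w=2), 7(w=2)
  6: 2(w=6), 3(w=2), 4(w=6)
  7: 1(w=1), 2(w=3), 3(w=5), 4(w=5), 5(w=2)

Step 2: Apply Dijkstra's algorithm from vertex 4:
  Visit vertex 4 (distance=0)
    Update dist[1] = 1
    Update dist[2] = 3
    Update dist[3] = 3
    Update dist[6] = 6
    Update dist[7] = 5
  Visit vertex 1 (distance=1)
    Update dist[3] = 2
    Update dist[7] = 2
  Visit vertex 3 (distance=2)
    Update dist[5] = 4
    Update dist[6] = 4
  Visit vertex 7 (distance=2)

Step 3: Shortest path: 4 -> 1 -> 7
Total weight: 1 + 1 = 2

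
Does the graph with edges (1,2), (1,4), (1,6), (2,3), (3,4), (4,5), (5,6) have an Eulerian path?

Step 1: Find the degree of each vertex:
  deg(1) = 3
  deg(2) = 2
  deg(3) = 2
  deg(4) = 3
  deg(5) = 2
  deg(6) = 2

Step 2: Count vertices with odd degree:
  Odd-degree vertices: 1, 4 (2 total)

Step 3: Apply Euler's theorem:
  - Eulerian circuit exists iff graph is connected and all vertices have even degree
  - Eulerian path exists iff graph is connected and has 0 or 2 odd-degree vertices

Graph is connected with exactly 2 odd-degree vertices (1, 4).
Eulerian path exists (starting and ending at the odd-degree vertices), but no Eulerian circuit.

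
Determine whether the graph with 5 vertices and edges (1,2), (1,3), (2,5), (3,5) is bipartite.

Step 1: Attempt 2-coloring using BFS:
  Start at vertex 1, assign color 0
  Color vertex 2 with color 1 (neighbor of 1)
  Color vertex 3 with color 1 (neighbor of 1)
  Color vertex 5 with color 0 (neighbor of 2)
  Start new component at vertex 4, assign color 0

Step 2: 2-coloring succeeded. No conflicts found.
  Set A (color 0): {1, 4, 5}
  Set B (color 1): {2, 3}

The graph is bipartite with partition {1, 4, 5}, {2, 3}.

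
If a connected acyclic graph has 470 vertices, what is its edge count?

A tree on n vertices always has exactly n - 1 edges.
For n = 470: edges = 470 - 1 = 469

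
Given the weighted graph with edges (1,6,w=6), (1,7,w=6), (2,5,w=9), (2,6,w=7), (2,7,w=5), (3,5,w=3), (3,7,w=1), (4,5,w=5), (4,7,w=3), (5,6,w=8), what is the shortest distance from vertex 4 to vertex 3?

Step 1: Build adjacency list with weights:
  1: 6(w=6), 7(w=6)
  2: 5(w=9), 6(w=7), 7(w=5)
  3: 5(w=3), 7(w=1)
  4: 5(w=5), 7(w=3)
  5: 2(w=9), 3(w=3), 4(w=5), 6(w=8)
  6: 1(w=6), 2(w=7), 5(w=8)
  7: 1(w=6), 2(w=5), 3(w=1), 4(w=3)

Step 2: Apply Dijkstra's algorithm from vertex 4:
  Visit vertex 4 (distance=0)
    Update dist[5] = 5
    Update dist[7] = 3
  Visit vertex 7 (distance=3)
    Update dist[1] = 9
    Update dist[2] = 8
    Update dist[3] = 4
  Visit vertex 3 (distance=4)

Step 3: Shortest path: 4 -> 7 -> 3
Total weight: 3 + 1 = 4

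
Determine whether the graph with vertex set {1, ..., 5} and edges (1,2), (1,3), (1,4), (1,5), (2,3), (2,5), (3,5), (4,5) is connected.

Step 1: Build adjacency list from edges:
  1: 2, 3, 4, 5
  2: 1, 3, 5
  3: 1, 2, 5
  4: 1, 5
  5: 1, 2, 3, 4

Step 2: Run BFS/DFS from vertex 1:
  Visited: {1, 2, 3, 4, 5}
  Reached 5 of 5 vertices

Step 3: All 5 vertices reached from vertex 1, so the graph is connected.
Answer: Yes, the graph is connected.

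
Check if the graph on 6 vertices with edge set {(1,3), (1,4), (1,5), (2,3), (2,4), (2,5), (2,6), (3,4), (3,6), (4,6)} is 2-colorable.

Step 1: Attempt 2-coloring using BFS:
  Start at vertex 1, assign color 0
  Color vertex 3 with color 1 (neighbor of 1)
  Color vertex 4 with color 1 (neighbor of 1)
  Color vertex 5 with color 1 (neighbor of 1)
  Color vertex 2 with color 0 (neighbor of 3)

Step 2: Conflict found! Vertices 3 and 4 are adjacent but have the same color.
This means the graph contains an odd cycle.

The graph is NOT bipartite.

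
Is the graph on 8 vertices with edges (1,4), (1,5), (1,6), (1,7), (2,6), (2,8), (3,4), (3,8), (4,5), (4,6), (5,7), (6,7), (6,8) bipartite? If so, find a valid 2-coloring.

Step 1: Attempt 2-coloring using BFS:
  Start at vertex 1, assign color 0
  Color vertex 4 with color 1 (neighbor of 1)
  Color vertex 5 with color 1 (neighbor of 1)
  Color vertex 6 with color 1 (neighbor of 1)
  Color vertex 7 with color 1 (neighbor of 1)
  Color vertex 3 with color 0 (neighbor of 4)

Step 2: Conflict found! Vertices 4 and 5 are adjacent but have the same color.
This means the graph contains an odd cycle.

The graph is NOT bipartite.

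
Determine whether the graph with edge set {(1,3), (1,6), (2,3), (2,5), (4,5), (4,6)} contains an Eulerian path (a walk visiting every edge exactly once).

Step 1: Find the degree of each vertex:
  deg(1) = 2
  deg(2) = 2
  deg(3) = 2
  deg(4) = 2
  deg(5) = 2
  deg(6) = 2

Step 2: Count vertices with odd degree:
  All vertices have even degree (0 odd-degree vertices)

Step 3: Apply Euler's theorem:
  - Eulerian circuit exists iff graph is connected and all vertices have even degree
  - Eulerian path exists iff graph is connected and has 0 or 2 odd-degree vertices

Graph is connected with 0 odd-degree vertices.
Both Eulerian circuit and Eulerian path exist.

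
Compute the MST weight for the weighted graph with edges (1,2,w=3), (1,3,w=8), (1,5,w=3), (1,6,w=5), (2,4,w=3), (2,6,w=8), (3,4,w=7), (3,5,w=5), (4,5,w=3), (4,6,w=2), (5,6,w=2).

Apply Kruskal's algorithm (sort edges by weight, add if no cycle):

Sorted edges by weight:
  (4,6) w=2
  (5,6) w=2
  (1,2) w=3
  (1,5) w=3
  (2,4) w=3
  (4,5) w=3
  (1,6) w=5
  (3,5) w=5
  (3,4) w=7
  (1,3) w=8
  (2,6) w=8

Add edge (4,6) w=2 -- no cycle. Running total: 2
Add edge (5,6) w=2 -- no cycle. Running total: 4
Add edge (1,2) w=3 -- no cycle. Running total: 7
Add edge (1,5) w=3 -- no cycle. Running total: 10
Skip edge (2,4) w=3 -- would create cycle
Skip edge (4,5) w=3 -- would create cycle
Skip edge (1,6) w=5 -- would create cycle
Add edge (3,5) w=5 -- no cycle. Running total: 15

MST edges: (4,6,w=2), (5,6,w=2), (1,2,w=3), (1,5,w=3), (3,5,w=5)
Total MST weight: 2 + 2 + 3 + 3 + 5 = 15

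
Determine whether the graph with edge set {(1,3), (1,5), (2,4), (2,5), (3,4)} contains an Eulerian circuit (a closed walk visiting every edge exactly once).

Step 1: Find the degree of each vertex:
  deg(1) = 2
  deg(2) = 2
  deg(3) = 2
  deg(4) = 2
  deg(5) = 2

Step 2: Count vertices with odd degree:
  All vertices have even degree (0 odd-degree vertices)

Step 3: Apply Euler's theorem:
  - Eulerian circuit exists iff graph is connected and all vertices have even degree
  - Eulerian path exists iff graph is connected and has 0 or 2 odd-degree vertices

Graph is connected with 0 odd-degree vertices.
Both Eulerian circuit and Eulerian path exist.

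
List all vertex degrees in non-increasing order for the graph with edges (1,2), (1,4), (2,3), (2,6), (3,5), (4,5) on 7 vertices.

Step 1: Count edges incident to each vertex:
  deg(1) = 2 (neighbors: 2, 4)
  deg(2) = 3 (neighbors: 1, 3, 6)
  deg(3) = 2 (neighbors: 2, 5)
  deg(4) = 2 (neighbors: 1, 5)
  deg(5) = 2 (neighbors: 3, 4)
  deg(6) = 1 (neighbors: 2)
  deg(7) = 0 (neighbors: none)

Step 2: Sort degrees in non-increasing order:
  Degrees: [2, 3, 2, 2, 2, 1, 0] -> sorted: [3, 2, 2, 2, 2, 1, 0]

Degree sequence: [3, 2, 2, 2, 2, 1, 0]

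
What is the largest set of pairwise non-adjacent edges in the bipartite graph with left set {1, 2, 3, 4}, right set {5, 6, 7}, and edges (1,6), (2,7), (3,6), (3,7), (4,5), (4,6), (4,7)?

Step 1: List the neighbors of each left vertex:
  1: 6
  2: 7
  3: 6, 7
  4: 5, 6, 7

Step 2: Greedily match left vertices, then look for augmenting paths:
  Match 1 -- 6
  Match 2 -- 7
  Match 4 -- 5
  No augmenting path remains.

Step 3: Verify this is maximum:
  Matching size 3 = min(|L|, |R|) = min(4, 3), which is an upper bound, so this matching is maximum.

Maximum matching: {(1,6), (2,7), (4,5)}
Size: 3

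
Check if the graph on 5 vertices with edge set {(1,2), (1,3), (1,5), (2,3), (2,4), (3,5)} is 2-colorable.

Step 1: Attempt 2-coloring using BFS:
  Start at vertex 1, assign color 0
  Color vertex 2 with color 1 (neighbor of 1)
  Color vertex 3 with color 1 (neighbor of 1)
  Color vertex 5 with color 1 (neighbor of 1)

Step 2: Conflict found! Vertices 2 and 3 are adjacent but have the same color.
This means the graph contains an odd cycle.

The graph is NOT bipartite.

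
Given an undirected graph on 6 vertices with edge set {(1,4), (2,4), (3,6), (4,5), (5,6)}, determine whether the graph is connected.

Step 1: Build adjacency list from edges:
  1: 4
  2: 4
  3: 6
  4: 1, 2, 5
  5: 4, 6
  6: 3, 5

Step 2: Run BFS/DFS from vertex 1:
  Visited: {1, 4, 2, 5, 6, 3}
  Reached 6 of 6 vertices

Step 3: All 6 vertices reached from vertex 1, so the graph is connected.
Answer: Yes, the graph is connected.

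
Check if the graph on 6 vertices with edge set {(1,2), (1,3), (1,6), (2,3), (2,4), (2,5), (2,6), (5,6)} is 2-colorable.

Step 1: Attempt 2-coloring using BFS:
  Start at vertex 1, assign color 0
  Color vertex 2 with color 1 (neighbor of 1)
  Color vertex 3 with color 1 (neighbor of 1)
  Color vertex 6 with color 1 (neighbor of 1)

Step 2: Conflict found! Vertices 2 and 3 are adjacent but have the same color.
This means the graph contains an odd cycle.

The graph is NOT bipartite.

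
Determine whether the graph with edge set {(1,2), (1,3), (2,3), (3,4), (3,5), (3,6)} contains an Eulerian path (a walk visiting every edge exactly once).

Step 1: Find the degree of each vertex:
  deg(1) = 2
  deg(2) = 2
  deg(3) = 5
  deg(4) = 1
  deg(5) = 1
  deg(6) = 1

Step 2: Count vertices with odd degree:
  Odd-degree vertices: 3, 4, 5, 6 (4 total)

Step 3: Apply Euler's theorem:
  - Eulerian circuit exists iff graph is connected and all vertices have even degree
  - Eulerian path exists iff graph is connected and has 0 or 2 odd-degree vertices

Graph has 4 odd-degree vertices (need 0 or 2).
Neither Eulerian path nor Eulerian circuit exists.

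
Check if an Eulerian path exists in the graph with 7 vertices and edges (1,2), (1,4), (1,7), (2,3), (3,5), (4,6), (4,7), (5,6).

Step 1: Find the degree of each vertex:
  deg(1) = 3
  deg(2) = 2
  deg(3) = 2
  deg(4) = 3
  deg(5) = 2
  deg(6) = 2
  deg(7) = 2

Step 2: Count vertices with odd degree:
  Odd-degree vertices: 1, 4 (2 total)

Step 3: Apply Euler's theorem:
  - Eulerian circuit exists iff graph is connected and all vertices have even degree
  - Eulerian path exists iff graph is connected and has 0 or 2 odd-degree vertices

Graph is connected with exactly 2 odd-degree vertices (1, 4).
Eulerian path exists (starting and ending at the odd-degree vertices), but no Eulerian circuit.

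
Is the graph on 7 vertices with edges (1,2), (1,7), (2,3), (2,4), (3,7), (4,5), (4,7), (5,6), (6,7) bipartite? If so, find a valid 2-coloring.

Step 1: Attempt 2-coloring using BFS:
  Start at vertex 1, assign color 0
  Color vertex 2 with color 1 (neighbor of 1)
  Color vertex 7 with color 1 (neighbor of 1)
  Color vertex 3 with color 0 (neighbor of 2)
  Color vertex 4 with color 0 (neighbor of 2)
  Color vertex 6 with color 0 (neighbor of 7)
  Color vertex 5 with color 1 (neighbor of 4)

Step 2: 2-coloring succeeded. No conflicts found.
  Set A (color 0): {1, 3, 4, 6}
  Set B (color 1): {2, 5, 7}

The graph is bipartite with partition {1, 3, 4, 6}, {2, 5, 7}.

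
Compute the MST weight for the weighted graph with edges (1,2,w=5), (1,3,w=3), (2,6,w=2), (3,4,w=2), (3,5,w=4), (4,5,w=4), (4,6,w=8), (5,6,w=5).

Apply Kruskal's algorithm (sort edges by weight, add if no cycle):

Sorted edges by weight:
  (2,6) w=2
  (3,4) w=2
  (1,3) w=3
  (3,5) w=4
  (4,5) w=4
  (1,2) w=5
  (5,6) w=5
  (4,6) w=8

Add edge (2,6) w=2 -- no cycle. Running total: 2
Add edge (3,4) w=2 -- no cycle. Running total: 4
Add edge (1,3) w=3 -- no cycle. Running total: 7
Add edge (3,5) w=4 -- no cycle. Running total: 11
Skip edge (4,5) w=4 -- would create cycle
Add edge (1,2) w=5 -- no cycle. Running total: 16

MST edges: (2,6,w=2), (3,4,w=2), (1,3,w=3), (3,5,w=4), (1,2,w=5)
Total MST weight: 2 + 2 + 3 + 4 + 5 = 16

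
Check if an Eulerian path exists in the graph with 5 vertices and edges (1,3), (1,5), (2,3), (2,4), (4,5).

Step 1: Find the degree of each vertex:
  deg(1) = 2
  deg(2) = 2
  deg(3) = 2
  deg(4) = 2
  deg(5) = 2

Step 2: Count vertices with odd degree:
  All vertices have even degree (0 odd-degree vertices)

Step 3: Apply Euler's theorem:
  - Eulerian circuit exists iff graph is connected and all vertices have even degree
  - Eulerian path exists iff graph is connected and has 0 or 2 odd-degree vertices

Graph is connected with 0 odd-degree vertices.
Both Eulerian circuit and Eulerian path exist.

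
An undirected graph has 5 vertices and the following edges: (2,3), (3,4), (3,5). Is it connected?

Step 1: Build adjacency list from edges:
  1: (none)
  2: 3
  3: 2, 4, 5
  4: 3
  5: 3

Step 2: Run BFS/DFS from vertex 1:
  Visited: {1}
  Reached 1 of 5 vertices

Step 3: Only 1 of 5 vertices reached. Graph is disconnected.
Connected components: {1}, {2, 3, 4, 5}
Answer: No, the graph is not connected (2 components).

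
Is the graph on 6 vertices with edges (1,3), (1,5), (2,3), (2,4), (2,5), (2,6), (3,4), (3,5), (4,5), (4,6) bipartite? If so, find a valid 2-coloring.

Step 1: Attempt 2-coloring using BFS:
  Start at vertex 1, assign color 0
  Color vertex 3 with color 1 (neighbor of 1)
  Color vertex 5 with color 1 (neighbor of 1)
  Color vertex 2 with color 0 (neighbor of 3)
  Color vertex 4 with color 0 (neighbor of 3)

Step 2: Conflict found! Vertices 3 and 5 are adjacent but have the same color.
This means the graph contains an odd cycle.

The graph is NOT bipartite.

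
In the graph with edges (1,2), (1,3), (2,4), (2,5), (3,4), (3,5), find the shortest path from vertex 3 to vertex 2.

Step 1: Build adjacency list:
  1: 2, 3
  2: 1, 4, 5
  3: 1, 4, 5
  4: 2, 3
  5: 2, 3

Step 2: BFS from vertex 3 to find shortest path to 2:
  vertex 1 reached at distance 1
  vertex 4 reached at distance 1
  vertex 5 reached at distance 1
  vertex 2 reached at distance 2

Step 3: Shortest path: 3 -> 5 -> 2
Path length: 2 edges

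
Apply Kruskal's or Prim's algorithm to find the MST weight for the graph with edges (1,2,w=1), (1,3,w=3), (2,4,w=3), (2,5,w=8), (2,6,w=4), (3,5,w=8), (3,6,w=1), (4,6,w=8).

Apply Kruskal's algorithm (sort edges by weight, add if no cycle):

Sorted edges by weight:
  (1,2) w=1
  (3,6) w=1
  (1,3) w=3
  (2,4) w=3
  (2,6) w=4
  (2,5) w=8
  (3,5) w=8
  (4,6) w=8

Add edge (1,2) w=1 -- no cycle. Running total: 1
Add edge (3,6) w=1 -- no cycle. Running total: 2
Add edge (1,3) w=3 -- no cycle. Running total: 5
Add edge (2,4) w=3 -- no cycle. Running total: 8
Skip edge (2,6) w=4 -- would create cycle
Add edge (2,5) w=8 -- no cycle. Running total: 16

MST edges: (1,2,w=1), (3,6,w=1), (1,3,w=3), (2,4,w=3), (2,5,w=8)
Total MST weight: 1 + 1 + 3 + 3 + 8 = 16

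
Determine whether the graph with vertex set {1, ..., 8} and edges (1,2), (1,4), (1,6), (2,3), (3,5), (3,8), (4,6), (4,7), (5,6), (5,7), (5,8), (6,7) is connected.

Step 1: Build adjacency list from edges:
  1: 2, 4, 6
  2: 1, 3
  3: 2, 5, 8
  4: 1, 6, 7
  5: 3, 6, 7, 8
  6: 1, 4, 5, 7
  7: 4, 5, 6
  8: 3, 5

Step 2: Run BFS/DFS from vertex 1:
  Visited: {1, 2, 4, 6, 3, 7, 5, 8}
  Reached 8 of 8 vertices

Step 3: All 8 vertices reached from vertex 1, so the graph is connected.
Answer: Yes, the graph is connected.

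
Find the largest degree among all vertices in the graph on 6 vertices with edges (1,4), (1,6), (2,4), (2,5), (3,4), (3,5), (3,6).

Step 1: Count edges incident to each vertex:
  deg(1) = 2 (neighbors: 4, 6)
  deg(2) = 2 (neighbors: 4, 5)
  deg(3) = 3 (neighbors: 4, 5, 6)
  deg(4) = 3 (neighbors: 1, 2, 3)
  deg(5) = 2 (neighbors: 2, 3)
  deg(6) = 2 (neighbors: 1, 3)

Step 2: Find maximum:
  max(2, 2, 3, 3, 2, 2) = 3 (vertex 3)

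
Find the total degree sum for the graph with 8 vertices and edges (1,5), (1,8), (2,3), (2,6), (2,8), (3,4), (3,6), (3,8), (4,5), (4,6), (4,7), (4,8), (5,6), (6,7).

Step 1: Count edges incident to each vertex:
  deg(1) = 2 (neighbors: 5, 8)
  deg(2) = 3 (neighbors: 3, 6, 8)
  deg(3) = 4 (neighbors: 2, 4, 6, 8)
  deg(4) = 5 (neighbors: 3, 5, 6, 7, 8)
  deg(5) = 3 (neighbors: 1, 4, 6)
  deg(6) = 5 (neighbors: 2, 3, 4, 5, 7)
  deg(7) = 2 (neighbors: 4, 6)
  deg(8) = 4 (neighbors: 1, 2, 3, 4)

Step 2: Sum all degrees:
  2 + 3 + 4 + 5 + 3 + 5 + 2 + 4 = 28

Verification: sum of degrees = 2 * |E| = 2 * 14 = 28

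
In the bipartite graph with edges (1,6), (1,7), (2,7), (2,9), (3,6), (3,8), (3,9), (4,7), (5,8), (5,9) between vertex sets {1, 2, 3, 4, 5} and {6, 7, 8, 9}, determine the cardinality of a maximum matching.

Step 1: List the neighbors of each left vertex:
  1: 6, 7
  2: 7, 9
  3: 6, 8, 9
  4: 7
  5: 8, 9

Step 2: Greedily match left vertices, then look for augmenting paths:
  Match 1 -- 6
  Match 2 -- 7
  Match 3 -- 8
  Match 5 -- 9
  No augmenting path remains.

Step 3: Verify this is maximum:
  Matching size 4 = min(|L|, |R|) = min(5, 4), which is an upper bound, so this matching is maximum.

Maximum matching: {(1,6), (2,7), (3,8), (5,9)}
Size: 4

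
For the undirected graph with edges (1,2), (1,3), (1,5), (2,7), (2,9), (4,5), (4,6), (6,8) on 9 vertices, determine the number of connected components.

Step 1: Build adjacency list from edges:
  1: 2, 3, 5
  2: 1, 7, 9
  3: 1
  4: 5, 6
  5: 1, 4
  6: 4, 8
  7: 2
  8: 6
  9: 2

Step 2: Run BFS/DFS from vertex 1:
  Visited: {1, 2, 3, 5, 7, 9, 4, 6, 8}
  Reached 9 of 9 vertices

Step 3: All 9 vertices reached from vertex 1, so the graph is connected.
Number of connected components: 1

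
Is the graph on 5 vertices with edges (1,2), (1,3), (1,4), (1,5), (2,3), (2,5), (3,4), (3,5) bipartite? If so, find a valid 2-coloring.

Step 1: Attempt 2-coloring using BFS:
  Start at vertex 1, assign color 0
  Color vertex 2 with color 1 (neighbor of 1)
  Color vertex 3 with color 1 (neighbor of 1)
  Color vertex 4 with color 1 (neighbor of 1)
  Color vertex 5 with color 1 (neighbor of 1)

Step 2: Conflict found! Vertices 2 and 3 are adjacent but have the same color.
This means the graph contains an odd cycle.

The graph is NOT bipartite.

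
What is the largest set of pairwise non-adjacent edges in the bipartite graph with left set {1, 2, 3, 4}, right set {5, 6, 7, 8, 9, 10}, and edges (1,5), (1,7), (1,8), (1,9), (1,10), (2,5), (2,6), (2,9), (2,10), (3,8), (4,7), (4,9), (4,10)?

Step 1: List the neighbors of each left vertex:
  1: 5, 7, 8, 9, 10
  2: 5, 6, 9, 10
  3: 8
  4: 7, 9, 10

Step 2: Greedily match left vertices, then look for augmenting paths:
  Match 1 -- 5
  Match 2 -- 6
  Match 3 -- 8
  Match 4 -- 7
  No augmenting path remains.

Step 3: Verify this is maximum:
  Matching size 4 = min(|L|, |R|) = min(4, 6), which is an upper bound, so this matching is maximum.

Maximum matching: {(1,5), (2,6), (3,8), (4,7)}
Size: 4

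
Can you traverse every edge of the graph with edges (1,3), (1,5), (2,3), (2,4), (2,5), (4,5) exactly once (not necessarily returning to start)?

Step 1: Find the degree of each vertex:
  deg(1) = 2
  deg(2) = 3
  deg(3) = 2
  deg(4) = 2
  deg(5) = 3

Step 2: Count vertices with odd degree:
  Odd-degree vertices: 2, 5 (2 total)

Step 3: Apply Euler's theorem:
  - Eulerian circuit exists iff graph is connected and all vertices have even degree
  - Eulerian path exists iff graph is connected and has 0 or 2 odd-degree vertices

Graph is connected with exactly 2 odd-degree vertices (2, 5).
Eulerian path exists (starting and ending at the odd-degree vertices), but no Eulerian circuit.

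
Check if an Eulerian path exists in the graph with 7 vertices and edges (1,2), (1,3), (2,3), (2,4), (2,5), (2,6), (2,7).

Step 1: Find the degree of each vertex:
  deg(1) = 2
  deg(2) = 6
  deg(3) = 2
  deg(4) = 1
  deg(5) = 1
  deg(6) = 1
  deg(7) = 1

Step 2: Count vertices with odd degree:
  Odd-degree vertices: 4, 5, 6, 7 (4 total)

Step 3: Apply Euler's theorem:
  - Eulerian circuit exists iff graph is connected and all vertices have even degree
  - Eulerian path exists iff graph is connected and has 0 or 2 odd-degree vertices

Graph has 4 odd-degree vertices (need 0 or 2).
Neither Eulerian path nor Eulerian circuit exists.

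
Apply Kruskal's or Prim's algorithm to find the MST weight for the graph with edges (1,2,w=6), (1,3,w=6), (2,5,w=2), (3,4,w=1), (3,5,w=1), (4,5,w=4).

Apply Kruskal's algorithm (sort edges by weight, add if no cycle):

Sorted edges by weight:
  (3,4) w=1
  (3,5) w=1
  (2,5) w=2
  (4,5) w=4
  (1,2) w=6
  (1,3) w=6

Add edge (3,4) w=1 -- no cycle. Running total: 1
Add edge (3,5) w=1 -- no cycle. Running total: 2
Add edge (2,5) w=2 -- no cycle. Running total: 4
Skip edge (4,5) w=4 -- would create cycle
Add edge (1,2) w=6 -- no cycle. Running total: 10

MST edges: (3,4,w=1), (3,5,w=1), (2,5,w=2), (1,2,w=6)
Total MST weight: 1 + 1 + 2 + 6 = 10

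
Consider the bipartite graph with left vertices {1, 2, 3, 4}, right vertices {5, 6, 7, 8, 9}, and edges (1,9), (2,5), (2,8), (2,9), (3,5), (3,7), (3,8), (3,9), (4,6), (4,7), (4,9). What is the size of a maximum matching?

Step 1: List the neighbors of each left vertex:
  1: 9
  2: 5, 8, 9
  3: 5, 7, 8, 9
  4: 6, 7, 9

Step 2: Greedily match left vertices, then look for augmenting paths:
  Match 1 -- 9
  Match 2 -- 5
  Match 3 -- 7
  Match 4 -- 6
  No augmenting path remains.

Step 3: Verify this is maximum:
  Matching size 4 = min(|L|, |R|) = min(4, 5), which is an upper bound, so this matching is maximum.

Maximum matching: {(1,9), (2,5), (3,7), (4,6)}
Size: 4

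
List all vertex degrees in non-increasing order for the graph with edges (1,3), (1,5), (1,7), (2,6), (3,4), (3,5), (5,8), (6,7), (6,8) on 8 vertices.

Step 1: Count edges incident to each vertex:
  deg(1) = 3 (neighbors: 3, 5, 7)
  deg(2) = 1 (neighbors: 6)
  deg(3) = 3 (neighbors: 1, 4, 5)
  deg(4) = 1 (neighbors: 3)
  deg(5) = 3 (neighbors: 1, 3, 8)
  deg(6) = 3 (neighbors: 2, 7, 8)
  deg(7) = 2 (neighbors: 1, 6)
  deg(8) = 2 (neighbors: 5, 6)

Step 2: Sort degrees in non-increasing order:
  Degrees: [3, 1, 3, 1, 3, 3, 2, 2] -> sorted: [3, 3, 3, 3, 2, 2, 1, 1]

Degree sequence: [3, 3, 3, 3, 2, 2, 1, 1]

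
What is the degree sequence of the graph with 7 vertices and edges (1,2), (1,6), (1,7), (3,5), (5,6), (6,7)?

Step 1: Count edges incident to each vertex:
  deg(1) = 3 (neighbors: 2, 6, 7)
  deg(2) = 1 (neighbors: 1)
  deg(3) = 1 (neighbors: 5)
  deg(4) = 0 (neighbors: none)
  deg(5) = 2 (neighbors: 3, 6)
  deg(6) = 3 (neighbors: 1, 5, 7)
  deg(7) = 2 (neighbors: 1, 6)

Step 2: Sort degrees in non-increasing order:
  Degrees: [3, 1, 1, 0, 2, 3, 2] -> sorted: [3, 3, 2, 2, 1, 1, 0]

Degree sequence: [3, 3, 2, 2, 1, 1, 0]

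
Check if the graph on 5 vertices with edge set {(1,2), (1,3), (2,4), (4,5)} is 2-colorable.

Step 1: Attempt 2-coloring using BFS:
  Start at vertex 1, assign color 0
  Color vertex 2 with color 1 (neighbor of 1)
  Color vertex 3 with color 1 (neighbor of 1)
  Color vertex 4 with color 0 (neighbor of 2)
  Color vertex 5 with color 1 (neighbor of 4)

Step 2: 2-coloring succeeded. No conflicts found.
  Set A (color 0): {1, 4}
  Set B (color 1): {2, 3, 5}

The graph is bipartite with partition {1, 4}, {2, 3, 5}.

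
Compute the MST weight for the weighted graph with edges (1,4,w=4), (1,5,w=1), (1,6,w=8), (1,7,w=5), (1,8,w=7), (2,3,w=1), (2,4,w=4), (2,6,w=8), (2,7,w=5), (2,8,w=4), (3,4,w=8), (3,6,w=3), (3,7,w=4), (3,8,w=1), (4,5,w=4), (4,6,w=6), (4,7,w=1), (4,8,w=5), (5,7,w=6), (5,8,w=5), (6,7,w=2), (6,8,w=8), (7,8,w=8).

Apply Kruskal's algorithm (sort edges by weight, add if no cycle):

Sorted edges by weight:
  (1,5) w=1
  (2,3) w=1
  (3,8) w=1
  (4,7) w=1
  (6,7) w=2
  (3,6) w=3
  (1,4) w=4
  (2,4) w=4
  (2,8) w=4
  (3,7) w=4
  (4,5) w=4
  (1,7) w=5
  (2,7) w=5
  (4,8) w=5
  (5,8) w=5
  (4,6) w=6
  (5,7) w=6
  (1,8) w=7
  (1,6) w=8
  (2,6) w=8
  (3,4) w=8
  (6,8) w=8
  (7,8) w=8

Add edge (1,5) w=1 -- no cycle. Running total: 1
Add edge (2,3) w=1 -- no cycle. Running total: 2
Add edge (3,8) w=1 -- no cycle. Running total: 3
Add edge (4,7) w=1 -- no cycle. Running total: 4
Add edge (6,7) w=2 -- no cycle. Running total: 6
Add edge (3,6) w=3 -- no cycle. Running total: 9
Add edge (1,4) w=4 -- no cycle. Running total: 13

MST edges: (1,5,w=1), (2,3,w=1), (3,8,w=1), (4,7,w=1), (6,7,w=2), (3,6,w=3), (1,4,w=4)
Total MST weight: 1 + 1 + 1 + 1 + 2 + 3 + 4 = 13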